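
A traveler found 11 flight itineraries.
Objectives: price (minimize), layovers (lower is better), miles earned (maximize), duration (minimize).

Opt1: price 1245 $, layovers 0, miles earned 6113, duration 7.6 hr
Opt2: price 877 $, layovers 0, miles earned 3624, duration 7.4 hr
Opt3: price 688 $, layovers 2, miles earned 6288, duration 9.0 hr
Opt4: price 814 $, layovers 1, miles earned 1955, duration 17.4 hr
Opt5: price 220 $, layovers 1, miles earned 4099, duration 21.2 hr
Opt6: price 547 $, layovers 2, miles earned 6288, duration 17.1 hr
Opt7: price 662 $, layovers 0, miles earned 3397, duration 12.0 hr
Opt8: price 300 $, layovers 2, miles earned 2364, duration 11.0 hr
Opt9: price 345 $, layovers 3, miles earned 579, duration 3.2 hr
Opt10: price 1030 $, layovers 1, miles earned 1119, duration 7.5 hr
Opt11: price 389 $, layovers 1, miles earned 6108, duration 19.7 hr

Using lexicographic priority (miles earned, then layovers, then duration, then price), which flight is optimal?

Opt3

First maximize miles earned: best is 6288, kept {Opt3, Opt6}.
Then minimize layovers: best is 2, kept {Opt3, Opt6}.
Then minimize duration: best is 9.0, kept {Opt3}.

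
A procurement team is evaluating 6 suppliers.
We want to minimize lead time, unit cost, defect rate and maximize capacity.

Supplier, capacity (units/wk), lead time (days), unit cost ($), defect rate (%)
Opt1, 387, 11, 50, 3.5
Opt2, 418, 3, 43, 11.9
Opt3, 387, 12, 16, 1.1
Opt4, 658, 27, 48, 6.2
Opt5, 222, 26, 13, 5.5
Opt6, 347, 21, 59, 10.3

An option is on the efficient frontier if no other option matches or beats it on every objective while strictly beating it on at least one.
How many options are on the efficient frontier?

Opt1: not dominated.
Opt2: not dominated (best lead time).
Opt3: not dominated (best defect rate).
Opt4: not dominated (best capacity).
Opt5: not dominated (best unit cost).
Opt6: dominated by Opt1 (capacity 387≥347, lead time 11≤21, unit cost 50≤59, defect rate 3.5≤10.3).
Pareto-optimal: Opt1, Opt2, Opt3, Opt4, Opt5 → 5.

5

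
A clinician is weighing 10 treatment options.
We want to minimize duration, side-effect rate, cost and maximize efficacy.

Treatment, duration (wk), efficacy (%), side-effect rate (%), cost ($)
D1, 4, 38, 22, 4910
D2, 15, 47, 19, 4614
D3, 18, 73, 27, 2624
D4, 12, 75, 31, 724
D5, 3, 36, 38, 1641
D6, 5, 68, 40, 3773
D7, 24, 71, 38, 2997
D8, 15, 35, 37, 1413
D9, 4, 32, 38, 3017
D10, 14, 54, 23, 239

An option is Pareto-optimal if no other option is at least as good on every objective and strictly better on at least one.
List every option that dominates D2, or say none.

none

D1: worse on efficacy (38 vs 47).
D3: worse on duration (18 vs 15).
D4: worse on side-effect rate (31 vs 19).
D5: worse on efficacy (36 vs 47).
D6: worse on side-effect rate (40 vs 19).
D7: worse on duration (24 vs 15).
D8: worse on efficacy (35 vs 47).
D9: worse on efficacy (32 vs 47).
D10: worse on side-effect rate (23 vs 19).
No option dominates D2.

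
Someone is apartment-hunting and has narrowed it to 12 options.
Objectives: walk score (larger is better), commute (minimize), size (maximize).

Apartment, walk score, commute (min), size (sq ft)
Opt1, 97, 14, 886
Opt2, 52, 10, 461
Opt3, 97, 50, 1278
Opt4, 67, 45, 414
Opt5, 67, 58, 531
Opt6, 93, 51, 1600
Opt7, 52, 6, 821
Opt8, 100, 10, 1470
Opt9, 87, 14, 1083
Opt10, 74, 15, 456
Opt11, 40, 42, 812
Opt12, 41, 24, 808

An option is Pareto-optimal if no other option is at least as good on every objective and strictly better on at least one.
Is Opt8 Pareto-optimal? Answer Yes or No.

Yes

Opt1: worse on walk score (97 vs 100).
Opt2: worse on walk score (52 vs 100).
Opt3: worse on walk score (97 vs 100).
Opt4: worse on walk score (67 vs 100).
Opt5: worse on walk score (67 vs 100).
Opt6: worse on walk score (93 vs 100).
Opt7: worse on walk score (52 vs 100).
Opt9: worse on walk score (87 vs 100).
Opt10: worse on walk score (74 vs 100).
Opt11: worse on walk score (40 vs 100).
Opt12: worse on walk score (41 vs 100).
No option is at least as good as Opt8 on every objective and strictly better on one.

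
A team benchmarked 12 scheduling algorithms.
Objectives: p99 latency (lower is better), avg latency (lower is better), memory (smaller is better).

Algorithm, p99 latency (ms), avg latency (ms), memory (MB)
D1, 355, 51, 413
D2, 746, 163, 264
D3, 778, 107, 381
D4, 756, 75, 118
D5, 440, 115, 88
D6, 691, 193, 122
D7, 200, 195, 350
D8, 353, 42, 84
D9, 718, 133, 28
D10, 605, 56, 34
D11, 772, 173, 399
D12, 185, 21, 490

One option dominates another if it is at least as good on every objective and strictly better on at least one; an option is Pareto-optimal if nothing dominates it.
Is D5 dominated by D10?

No

D10 vs D5: D10 is worse on p99 latency (605 vs 440), so it does not dominate D5.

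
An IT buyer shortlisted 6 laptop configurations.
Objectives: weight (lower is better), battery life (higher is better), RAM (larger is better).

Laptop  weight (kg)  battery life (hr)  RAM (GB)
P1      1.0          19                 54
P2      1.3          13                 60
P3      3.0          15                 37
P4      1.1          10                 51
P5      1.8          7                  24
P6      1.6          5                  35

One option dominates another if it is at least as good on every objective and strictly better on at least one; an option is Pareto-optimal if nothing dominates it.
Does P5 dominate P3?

P5 vs P3: P5 is worse on battery life (7 vs 15), so it does not dominate P3.

No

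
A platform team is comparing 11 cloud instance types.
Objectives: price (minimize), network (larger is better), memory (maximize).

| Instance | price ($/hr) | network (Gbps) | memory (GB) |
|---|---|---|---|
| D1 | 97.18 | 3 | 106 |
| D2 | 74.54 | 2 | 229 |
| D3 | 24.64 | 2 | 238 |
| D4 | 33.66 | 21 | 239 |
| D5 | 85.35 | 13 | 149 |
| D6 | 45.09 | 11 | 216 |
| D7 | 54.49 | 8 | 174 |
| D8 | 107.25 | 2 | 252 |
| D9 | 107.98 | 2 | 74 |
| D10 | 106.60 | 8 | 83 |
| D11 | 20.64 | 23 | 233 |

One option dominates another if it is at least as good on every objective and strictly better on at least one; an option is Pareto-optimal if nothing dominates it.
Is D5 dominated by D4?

Yes

D4 vs D5: price 33.66≤85.35, network 21≥13, memory 239≥149 — D4 is at least as good on every objective with at least one strict improvement.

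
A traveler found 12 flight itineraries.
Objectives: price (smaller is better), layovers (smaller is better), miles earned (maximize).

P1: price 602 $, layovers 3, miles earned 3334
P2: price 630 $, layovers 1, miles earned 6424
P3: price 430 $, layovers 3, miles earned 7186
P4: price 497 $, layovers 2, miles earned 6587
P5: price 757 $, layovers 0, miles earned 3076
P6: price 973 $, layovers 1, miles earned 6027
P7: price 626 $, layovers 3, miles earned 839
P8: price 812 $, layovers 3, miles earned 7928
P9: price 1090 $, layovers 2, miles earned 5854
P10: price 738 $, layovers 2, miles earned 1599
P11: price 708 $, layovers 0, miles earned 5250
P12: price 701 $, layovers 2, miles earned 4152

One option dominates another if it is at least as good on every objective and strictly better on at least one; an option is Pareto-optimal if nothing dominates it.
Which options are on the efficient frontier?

P2, P3, P4, P8, P11

P1: dominated by P3 (price 430≤602, layovers 3≤3, miles earned 7186≥3334).
P2: not dominated.
P3: not dominated (best price).
P4: not dominated.
P5: dominated by P11 (price 708≤757, layovers 0≤0, miles earned 5250≥3076).
P6: dominated by P2 (price 630≤973, layovers 1≤1, miles earned 6424≥6027).
P7: dominated by P1 (price 602≤626, layovers 3≤3, miles earned 3334≥839).
P8: not dominated (best miles earned).
P9: dominated by P2 (price 630≤1090, layovers 1≤2, miles earned 6424≥5854).
P10: dominated by P2 (price 630≤738, layovers 1≤2, miles earned 6424≥1599).
P11: not dominated.
P12: dominated by P2 (price 630≤701, layovers 1≤2, miles earned 6424≥4152).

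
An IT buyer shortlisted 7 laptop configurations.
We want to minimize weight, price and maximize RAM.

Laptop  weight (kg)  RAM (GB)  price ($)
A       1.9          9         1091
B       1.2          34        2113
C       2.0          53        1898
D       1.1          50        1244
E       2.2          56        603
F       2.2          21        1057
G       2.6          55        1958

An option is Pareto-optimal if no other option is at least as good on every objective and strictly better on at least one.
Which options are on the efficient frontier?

A, C, D, E

A: not dominated.
B: dominated by D (weight 1.1≤1.2, RAM 50≥34, price 1244≤2113).
C: not dominated.
D: not dominated (best weight).
E: not dominated (best RAM).
F: dominated by E (weight 2.2≤2.2, RAM 56≥21, price 603≤1057).
G: dominated by E (weight 2.2≤2.6, RAM 56≥55, price 603≤1958).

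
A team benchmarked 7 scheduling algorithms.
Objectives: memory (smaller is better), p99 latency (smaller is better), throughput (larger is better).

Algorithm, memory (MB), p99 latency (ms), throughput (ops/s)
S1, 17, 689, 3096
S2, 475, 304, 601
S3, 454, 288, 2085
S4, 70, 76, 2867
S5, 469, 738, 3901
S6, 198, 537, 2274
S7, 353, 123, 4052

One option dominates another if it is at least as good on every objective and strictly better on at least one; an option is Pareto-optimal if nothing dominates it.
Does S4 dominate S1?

S4 vs S1: S4 is worse on memory (70 vs 17), so it does not dominate S1.

No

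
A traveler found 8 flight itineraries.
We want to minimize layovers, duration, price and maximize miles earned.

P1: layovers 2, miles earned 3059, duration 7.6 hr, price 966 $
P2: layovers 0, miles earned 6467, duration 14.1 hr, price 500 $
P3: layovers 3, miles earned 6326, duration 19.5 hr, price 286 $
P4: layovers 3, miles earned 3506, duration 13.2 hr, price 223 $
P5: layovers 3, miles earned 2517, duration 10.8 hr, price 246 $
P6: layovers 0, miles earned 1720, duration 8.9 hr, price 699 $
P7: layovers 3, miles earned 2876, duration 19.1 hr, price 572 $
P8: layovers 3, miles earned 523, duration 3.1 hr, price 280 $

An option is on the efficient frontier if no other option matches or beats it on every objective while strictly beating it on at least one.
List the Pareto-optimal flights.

P1: not dominated.
P2: not dominated (best miles earned).
P3: not dominated.
P4: not dominated (best price).
P5: not dominated.
P6: not dominated.
P7: dominated by P2 (layovers 0≤3, miles earned 6467≥2876, duration 14.1≤19.1, price 500≤572).
P8: not dominated (best duration).

P1, P2, P3, P4, P5, P6, P8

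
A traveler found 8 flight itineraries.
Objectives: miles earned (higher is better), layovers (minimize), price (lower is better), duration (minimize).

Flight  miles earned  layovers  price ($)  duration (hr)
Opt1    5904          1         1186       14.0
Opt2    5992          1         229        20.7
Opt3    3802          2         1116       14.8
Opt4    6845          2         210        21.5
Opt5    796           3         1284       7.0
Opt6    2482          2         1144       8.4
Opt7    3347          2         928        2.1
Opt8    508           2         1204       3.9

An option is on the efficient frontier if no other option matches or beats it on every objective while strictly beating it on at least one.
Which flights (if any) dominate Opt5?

Opt7

Opt7: miles earned 3347≥796, layovers 2≤3, price 928≤1284, duration 2.1≤7.0 — dominates Opt5.
Others (Opt1, Opt2, Opt3, Opt4, Opt6, Opt8) are each worse than Opt5 on at least one objective.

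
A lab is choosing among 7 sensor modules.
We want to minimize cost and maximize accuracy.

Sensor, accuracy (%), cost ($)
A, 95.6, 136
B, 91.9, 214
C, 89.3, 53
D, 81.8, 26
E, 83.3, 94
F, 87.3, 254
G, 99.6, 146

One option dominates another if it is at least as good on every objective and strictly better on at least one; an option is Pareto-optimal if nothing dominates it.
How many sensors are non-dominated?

A: not dominated.
B: dominated by A (accuracy 95.6≥91.9, cost 136≤214).
C: not dominated.
D: not dominated (best cost).
E: dominated by C (accuracy 89.3≥83.3, cost 53≤94).
F: dominated by A (accuracy 95.6≥87.3, cost 136≤254).
G: not dominated (best accuracy).
Pareto-optimal: A, C, D, G → 4.

4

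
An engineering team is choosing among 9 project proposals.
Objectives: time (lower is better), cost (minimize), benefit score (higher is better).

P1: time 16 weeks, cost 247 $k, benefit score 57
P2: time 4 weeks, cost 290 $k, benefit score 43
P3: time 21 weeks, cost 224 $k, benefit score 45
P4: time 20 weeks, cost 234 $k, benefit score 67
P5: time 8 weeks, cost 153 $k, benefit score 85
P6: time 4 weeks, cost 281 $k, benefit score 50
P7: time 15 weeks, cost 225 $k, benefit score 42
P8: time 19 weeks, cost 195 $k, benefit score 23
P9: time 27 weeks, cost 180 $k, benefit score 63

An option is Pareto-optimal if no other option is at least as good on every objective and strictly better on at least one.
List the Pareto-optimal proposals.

P1: dominated by P5 (time 8≤16, cost 153≤247, benefit score 85≥57).
P2: dominated by P6 (time 4≤4, cost 281≤290, benefit score 50≥43).
P3: dominated by P5 (time 8≤21, cost 153≤224, benefit score 85≥45).
P4: dominated by P5 (time 8≤20, cost 153≤234, benefit score 85≥67).
P5: not dominated (best cost).
P6: not dominated.
P7: dominated by P5 (time 8≤15, cost 153≤225, benefit score 85≥42).
P8: dominated by P5 (time 8≤19, cost 153≤195, benefit score 85≥23).
P9: dominated by P5 (time 8≤27, cost 153≤180, benefit score 85≥63).

P5, P6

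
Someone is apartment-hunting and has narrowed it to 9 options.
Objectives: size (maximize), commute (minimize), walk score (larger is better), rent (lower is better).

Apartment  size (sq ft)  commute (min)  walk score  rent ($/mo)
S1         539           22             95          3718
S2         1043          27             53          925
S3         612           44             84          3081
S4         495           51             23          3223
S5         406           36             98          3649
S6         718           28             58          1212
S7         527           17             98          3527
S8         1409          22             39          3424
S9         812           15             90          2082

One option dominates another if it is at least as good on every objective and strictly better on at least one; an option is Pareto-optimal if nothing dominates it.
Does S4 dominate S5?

S4 vs S5: S4 is worse on commute (51 vs 36), so it does not dominate S5.

No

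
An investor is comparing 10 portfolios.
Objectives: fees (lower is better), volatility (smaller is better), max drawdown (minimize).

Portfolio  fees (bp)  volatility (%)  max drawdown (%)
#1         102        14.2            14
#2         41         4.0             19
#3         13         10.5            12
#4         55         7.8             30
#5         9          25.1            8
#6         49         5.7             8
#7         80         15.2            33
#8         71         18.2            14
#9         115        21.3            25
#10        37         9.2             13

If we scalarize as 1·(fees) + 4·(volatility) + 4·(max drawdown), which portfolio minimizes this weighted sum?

#1: 1·102 + 4·14.2 + 4·14 = 214.8
#2: 1·41 + 4·4.0 + 4·19 = 133.0
#3: 1·13 + 4·10.5 + 4·12 = 103.0
#4: 1·55 + 4·7.8 + 4·30 = 206.2
#5: 1·9 + 4·25.1 + 4·8 = 141.4
#6: 1·49 + 4·5.7 + 4·8 = 103.8
#7: 1·80 + 4·15.2 + 4·33 = 272.8
#8: 1·71 + 4·18.2 + 4·14 = 199.8
#9: 1·115 + 4·21.3 + 4·25 = 300.2
#10: 1·37 + 4·9.2 + 4·13 = 125.8
Lowest: #3 at 103.0.

#3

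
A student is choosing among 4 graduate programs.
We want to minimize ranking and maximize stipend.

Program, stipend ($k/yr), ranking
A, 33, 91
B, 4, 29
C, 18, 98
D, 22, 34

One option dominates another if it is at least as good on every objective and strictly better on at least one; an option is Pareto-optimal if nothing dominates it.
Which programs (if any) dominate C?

A, D

A: stipend 33≥18, ranking 91≤98 — dominates C.
D: stipend 22≥18, ranking 34≤98 — dominates C.
Others (B) are each worse than C on at least one objective.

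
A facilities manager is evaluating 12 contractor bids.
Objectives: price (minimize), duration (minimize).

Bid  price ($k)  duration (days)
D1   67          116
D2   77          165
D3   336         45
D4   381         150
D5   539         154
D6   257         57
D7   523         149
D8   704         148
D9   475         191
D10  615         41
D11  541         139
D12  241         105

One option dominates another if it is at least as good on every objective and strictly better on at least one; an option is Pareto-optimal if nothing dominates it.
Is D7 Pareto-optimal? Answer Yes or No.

D1 vs D7: price 67≤523, duration 116≤149 — D1 is at least as good on every objective and strictly better on at least one, so D1 dominates D7.

No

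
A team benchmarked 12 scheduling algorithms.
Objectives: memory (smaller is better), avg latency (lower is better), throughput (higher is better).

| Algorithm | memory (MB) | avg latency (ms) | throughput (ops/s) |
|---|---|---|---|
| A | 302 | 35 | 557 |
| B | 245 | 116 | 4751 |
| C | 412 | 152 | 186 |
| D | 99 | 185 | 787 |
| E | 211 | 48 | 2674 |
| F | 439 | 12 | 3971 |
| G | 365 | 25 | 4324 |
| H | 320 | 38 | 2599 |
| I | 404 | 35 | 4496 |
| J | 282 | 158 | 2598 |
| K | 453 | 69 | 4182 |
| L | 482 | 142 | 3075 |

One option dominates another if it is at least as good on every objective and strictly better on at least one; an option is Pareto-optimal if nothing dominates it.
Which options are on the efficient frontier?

A, B, D, E, F, G, H, I

A: not dominated.
B: not dominated (best throughput).
C: dominated by A (memory 302≤412, avg latency 35≤152, throughput 557≥186).
D: not dominated (best memory).
E: not dominated.
F: not dominated (best avg latency).
G: not dominated.
H: not dominated.
I: not dominated.
J: dominated by B (memory 245≤282, avg latency 116≤158, throughput 4751≥2598).
K: dominated by G (memory 365≤453, avg latency 25≤69, throughput 4324≥4182).
L: dominated by B (memory 245≤482, avg latency 116≤142, throughput 4751≥3075).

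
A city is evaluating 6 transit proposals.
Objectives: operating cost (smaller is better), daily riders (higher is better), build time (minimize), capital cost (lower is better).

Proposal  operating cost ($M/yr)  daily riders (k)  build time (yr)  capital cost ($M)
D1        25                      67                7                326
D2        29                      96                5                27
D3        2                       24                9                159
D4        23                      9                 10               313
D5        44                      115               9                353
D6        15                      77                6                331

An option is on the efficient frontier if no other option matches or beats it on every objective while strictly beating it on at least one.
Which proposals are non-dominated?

D1, D2, D3, D5, D6

D1: not dominated.
D2: not dominated (best build time).
D3: not dominated (best operating cost).
D4: dominated by D3 (operating cost 2≤23, daily riders 24≥9, build time 9≤10, capital cost 159≤313).
D5: not dominated (best daily riders).
D6: not dominated.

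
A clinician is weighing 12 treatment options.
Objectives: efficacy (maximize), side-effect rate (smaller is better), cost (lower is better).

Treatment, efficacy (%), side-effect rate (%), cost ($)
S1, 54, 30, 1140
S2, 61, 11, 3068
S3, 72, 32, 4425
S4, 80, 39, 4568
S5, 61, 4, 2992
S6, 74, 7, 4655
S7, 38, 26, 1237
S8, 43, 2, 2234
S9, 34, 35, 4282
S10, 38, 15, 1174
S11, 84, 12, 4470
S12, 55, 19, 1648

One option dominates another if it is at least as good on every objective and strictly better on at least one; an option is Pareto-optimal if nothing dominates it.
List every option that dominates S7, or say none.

S10

S10: efficacy 38≥38, side-effect rate 15≤26, cost 1174≤1237 — dominates S7.
Others (S1, S2, S3, S4, S5, S6, S8, S9, S11, S12) are each worse than S7 on at least one objective.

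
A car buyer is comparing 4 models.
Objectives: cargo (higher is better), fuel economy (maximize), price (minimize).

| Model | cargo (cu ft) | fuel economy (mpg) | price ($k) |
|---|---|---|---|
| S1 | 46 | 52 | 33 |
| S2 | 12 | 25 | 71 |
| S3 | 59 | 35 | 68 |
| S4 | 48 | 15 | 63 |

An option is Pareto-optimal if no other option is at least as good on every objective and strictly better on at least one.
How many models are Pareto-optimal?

3

S1: not dominated (best fuel economy).
S2: dominated by S1 (cargo 46≥12, fuel economy 52≥25, price 33≤71).
S3: not dominated (best cargo).
S4: not dominated.
Pareto-optimal: S1, S3, S4 → 3.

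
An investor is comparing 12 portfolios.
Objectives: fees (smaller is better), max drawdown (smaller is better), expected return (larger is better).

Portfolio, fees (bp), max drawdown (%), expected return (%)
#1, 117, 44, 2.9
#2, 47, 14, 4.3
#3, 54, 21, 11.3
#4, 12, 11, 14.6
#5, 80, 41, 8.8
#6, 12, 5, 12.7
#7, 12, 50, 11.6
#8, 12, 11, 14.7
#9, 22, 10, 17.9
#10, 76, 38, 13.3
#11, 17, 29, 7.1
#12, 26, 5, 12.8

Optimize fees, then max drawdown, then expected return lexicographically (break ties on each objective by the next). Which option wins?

#6

First minimize fees: best is 12, kept {#4, #6, #7, #8}.
Then minimize max drawdown: best is 5, kept {#6}.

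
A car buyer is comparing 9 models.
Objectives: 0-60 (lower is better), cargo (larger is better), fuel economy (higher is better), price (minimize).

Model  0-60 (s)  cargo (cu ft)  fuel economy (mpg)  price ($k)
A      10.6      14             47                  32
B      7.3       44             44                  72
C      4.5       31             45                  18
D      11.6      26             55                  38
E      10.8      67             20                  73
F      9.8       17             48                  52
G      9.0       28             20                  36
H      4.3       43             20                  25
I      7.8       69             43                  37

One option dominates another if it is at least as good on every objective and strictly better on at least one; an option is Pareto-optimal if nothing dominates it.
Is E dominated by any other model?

I vs E: 0-60 7.8≤10.8, cargo 69≥67, fuel economy 43≥20, price 37≤73 — I is at least as good on every objective and strictly better on at least one, so I dominates E.

Yes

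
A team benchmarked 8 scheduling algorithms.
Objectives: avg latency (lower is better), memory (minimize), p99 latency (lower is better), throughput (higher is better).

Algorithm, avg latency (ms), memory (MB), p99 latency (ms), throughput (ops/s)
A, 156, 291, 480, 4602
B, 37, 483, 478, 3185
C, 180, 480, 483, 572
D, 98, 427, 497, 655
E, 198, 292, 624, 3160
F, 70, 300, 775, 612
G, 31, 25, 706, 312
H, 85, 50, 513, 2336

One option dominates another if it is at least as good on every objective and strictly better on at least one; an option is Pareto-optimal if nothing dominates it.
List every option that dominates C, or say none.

A

A: avg latency 156≤180, memory 291≤480, p99 latency 480≤483, throughput 4602≥572 — dominates C.
Others (B, D, E, F, G, H) are each worse than C on at least one objective.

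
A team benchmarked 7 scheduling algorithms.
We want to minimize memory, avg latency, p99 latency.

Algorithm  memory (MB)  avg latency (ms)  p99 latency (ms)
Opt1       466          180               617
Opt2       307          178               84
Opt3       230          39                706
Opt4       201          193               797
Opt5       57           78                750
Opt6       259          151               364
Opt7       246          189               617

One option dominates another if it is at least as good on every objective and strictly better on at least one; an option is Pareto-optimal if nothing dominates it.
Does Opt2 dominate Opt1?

Yes

Opt2 vs Opt1: memory 307≤466, avg latency 178≤180, p99 latency 84≤617 — Opt2 is at least as good on every objective with at least one strict improvement.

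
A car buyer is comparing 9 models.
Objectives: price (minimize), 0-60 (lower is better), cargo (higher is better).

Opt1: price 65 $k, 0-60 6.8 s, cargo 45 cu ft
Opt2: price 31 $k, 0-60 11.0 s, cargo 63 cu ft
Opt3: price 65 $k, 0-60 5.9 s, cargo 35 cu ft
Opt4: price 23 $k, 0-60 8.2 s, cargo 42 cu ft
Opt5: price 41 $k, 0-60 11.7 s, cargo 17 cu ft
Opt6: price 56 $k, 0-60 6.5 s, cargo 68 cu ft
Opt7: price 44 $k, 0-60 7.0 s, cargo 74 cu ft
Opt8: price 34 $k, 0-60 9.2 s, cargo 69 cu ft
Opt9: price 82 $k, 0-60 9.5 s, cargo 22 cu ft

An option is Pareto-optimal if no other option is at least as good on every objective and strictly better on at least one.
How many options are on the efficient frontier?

Opt1: dominated by Opt6 (price 56≤65, 0-60 6.5≤6.8, cargo 68≥45).
Opt2: not dominated.
Opt3: not dominated (best 0-60).
Opt4: not dominated (best price).
Opt5: dominated by Opt2 (price 31≤41, 0-60 11.0≤11.7, cargo 63≥17).
Opt6: not dominated.
Opt7: not dominated (best cargo).
Opt8: not dominated.
Opt9: dominated by Opt1 (price 65≤82, 0-60 6.8≤9.5, cargo 45≥22).
Pareto-optimal: Opt2, Opt3, Opt4, Opt6, Opt7, Opt8 → 6.

6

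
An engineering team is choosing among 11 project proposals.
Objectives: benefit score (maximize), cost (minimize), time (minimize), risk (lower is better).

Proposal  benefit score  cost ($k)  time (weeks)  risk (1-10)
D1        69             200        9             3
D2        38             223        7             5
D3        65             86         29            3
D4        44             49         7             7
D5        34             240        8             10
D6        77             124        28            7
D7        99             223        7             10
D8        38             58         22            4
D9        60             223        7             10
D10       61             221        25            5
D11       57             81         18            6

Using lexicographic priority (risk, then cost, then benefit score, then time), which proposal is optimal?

D3

First minimize risk: best is 3, kept {D1, D3}.
Then minimize cost: best is 86, kept {D3}.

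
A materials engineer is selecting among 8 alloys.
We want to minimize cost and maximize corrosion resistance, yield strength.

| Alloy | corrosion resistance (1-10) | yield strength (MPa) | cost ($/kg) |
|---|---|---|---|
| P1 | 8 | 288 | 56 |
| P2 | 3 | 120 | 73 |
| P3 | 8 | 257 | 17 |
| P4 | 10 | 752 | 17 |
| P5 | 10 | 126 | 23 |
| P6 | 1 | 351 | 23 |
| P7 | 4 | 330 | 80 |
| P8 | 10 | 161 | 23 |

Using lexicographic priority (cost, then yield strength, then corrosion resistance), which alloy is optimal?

First minimize cost: best is 17, kept {P3, P4}.
Then maximize yield strength: best is 752, kept {P4}.

P4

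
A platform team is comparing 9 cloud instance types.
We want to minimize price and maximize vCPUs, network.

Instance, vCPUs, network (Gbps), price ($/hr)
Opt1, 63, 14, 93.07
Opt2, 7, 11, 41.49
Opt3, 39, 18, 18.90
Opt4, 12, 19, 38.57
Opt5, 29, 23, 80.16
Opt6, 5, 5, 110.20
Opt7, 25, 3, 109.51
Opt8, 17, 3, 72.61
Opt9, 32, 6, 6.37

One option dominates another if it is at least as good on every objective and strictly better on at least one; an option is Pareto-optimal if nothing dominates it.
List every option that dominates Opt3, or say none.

Opt1: worse on network (14 vs 18).
Opt2: worse on vCPUs (7 vs 39).
Opt4: worse on vCPUs (12 vs 39).
Opt5: worse on vCPUs (29 vs 39).
Opt6: worse on vCPUs (5 vs 39).
Opt7: worse on vCPUs (25 vs 39).
Opt8: worse on vCPUs (17 vs 39).
Opt9: worse on vCPUs (32 vs 39).
No option dominates Opt3.

none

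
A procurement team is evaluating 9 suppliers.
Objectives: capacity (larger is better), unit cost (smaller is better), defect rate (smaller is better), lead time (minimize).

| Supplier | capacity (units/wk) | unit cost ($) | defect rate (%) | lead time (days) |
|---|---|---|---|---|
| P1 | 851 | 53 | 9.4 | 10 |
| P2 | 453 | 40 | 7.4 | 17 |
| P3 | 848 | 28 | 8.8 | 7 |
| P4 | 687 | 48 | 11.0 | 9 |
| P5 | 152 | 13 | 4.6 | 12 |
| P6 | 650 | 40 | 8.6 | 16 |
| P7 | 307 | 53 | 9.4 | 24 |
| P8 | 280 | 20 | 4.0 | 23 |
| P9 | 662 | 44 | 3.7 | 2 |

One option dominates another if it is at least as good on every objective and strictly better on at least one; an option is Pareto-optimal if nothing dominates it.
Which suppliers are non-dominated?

P1: not dominated (best capacity).
P2: not dominated.
P3: not dominated.
P4: dominated by P3 (capacity 848≥687, unit cost 28≤48, defect rate 8.8≤11.0, lead time 7≤9).
P5: not dominated (best unit cost).
P6: not dominated.
P7: dominated by P1 (capacity 851≥307, unit cost 53≤53, defect rate 9.4≤9.4, lead time 10≤24).
P8: not dominated.
P9: not dominated (best defect rate).

P1, P2, P3, P5, P6, P8, P9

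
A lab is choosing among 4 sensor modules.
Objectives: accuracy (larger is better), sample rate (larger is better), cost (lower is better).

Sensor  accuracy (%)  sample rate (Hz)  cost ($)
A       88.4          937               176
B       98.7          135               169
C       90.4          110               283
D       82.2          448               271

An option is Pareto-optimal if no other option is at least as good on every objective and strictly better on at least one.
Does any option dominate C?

B vs C: accuracy 98.7≥90.4, sample rate 135≥110, cost 169≤283 — B is at least as good on every objective and strictly better on at least one, so B dominates C.

Yes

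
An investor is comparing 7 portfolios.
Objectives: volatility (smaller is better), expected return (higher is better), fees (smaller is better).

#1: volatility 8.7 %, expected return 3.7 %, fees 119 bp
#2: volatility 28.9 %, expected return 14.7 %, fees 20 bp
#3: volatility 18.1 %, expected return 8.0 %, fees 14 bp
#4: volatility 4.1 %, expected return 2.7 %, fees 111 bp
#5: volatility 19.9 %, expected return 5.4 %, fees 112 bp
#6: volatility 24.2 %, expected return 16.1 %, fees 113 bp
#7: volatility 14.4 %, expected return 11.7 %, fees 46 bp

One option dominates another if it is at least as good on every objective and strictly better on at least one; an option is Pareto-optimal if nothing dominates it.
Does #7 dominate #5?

Yes

#7 vs #5: volatility 14.4≤19.9, expected return 11.7≥5.4, fees 46≤112 — #7 is at least as good on every objective with at least one strict improvement.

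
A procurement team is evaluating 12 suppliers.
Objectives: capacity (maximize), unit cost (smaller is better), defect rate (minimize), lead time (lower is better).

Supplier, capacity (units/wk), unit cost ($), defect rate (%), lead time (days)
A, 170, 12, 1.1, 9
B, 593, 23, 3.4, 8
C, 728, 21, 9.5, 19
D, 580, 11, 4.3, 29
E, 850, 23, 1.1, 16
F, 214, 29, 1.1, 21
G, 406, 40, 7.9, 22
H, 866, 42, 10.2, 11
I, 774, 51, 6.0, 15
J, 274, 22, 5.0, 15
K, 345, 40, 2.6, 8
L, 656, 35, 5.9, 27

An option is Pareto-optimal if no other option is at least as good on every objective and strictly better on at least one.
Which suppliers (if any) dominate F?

E: capacity 850≥214, unit cost 23≤29, defect rate 1.1≤1.1, lead time 16≤21 — dominates F.
Others (A, B, C, D, G, H, I, J, K, L) are each worse than F on at least one objective.

E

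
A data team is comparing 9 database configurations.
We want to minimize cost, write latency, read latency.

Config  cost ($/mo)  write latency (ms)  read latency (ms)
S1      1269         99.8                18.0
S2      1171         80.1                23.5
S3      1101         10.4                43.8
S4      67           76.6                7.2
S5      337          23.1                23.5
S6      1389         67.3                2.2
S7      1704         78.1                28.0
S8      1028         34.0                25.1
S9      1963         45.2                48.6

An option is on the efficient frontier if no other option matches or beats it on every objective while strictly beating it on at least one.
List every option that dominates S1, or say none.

S4: cost 67≤1269, write latency 76.6≤99.8, read latency 7.2≤18.0 — dominates S1.
Others (S2, S3, S5, S6, S7, S8, S9) are each worse than S1 on at least one objective.

S4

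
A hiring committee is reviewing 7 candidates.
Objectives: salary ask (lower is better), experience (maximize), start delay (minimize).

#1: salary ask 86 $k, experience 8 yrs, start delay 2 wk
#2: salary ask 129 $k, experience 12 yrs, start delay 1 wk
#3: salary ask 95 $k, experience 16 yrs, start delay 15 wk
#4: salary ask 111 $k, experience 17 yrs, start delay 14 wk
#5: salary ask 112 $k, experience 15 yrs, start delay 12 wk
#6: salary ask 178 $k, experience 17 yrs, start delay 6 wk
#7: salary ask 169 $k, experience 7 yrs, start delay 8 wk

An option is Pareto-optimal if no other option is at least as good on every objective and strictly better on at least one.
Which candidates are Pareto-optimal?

#1, #2, #3, #4, #5, #6

#1: not dominated (best salary ask).
#2: not dominated (best start delay).
#3: not dominated.
#4: not dominated.
#5: not dominated.
#6: not dominated.
#7: dominated by #1 (salary ask 86≤169, experience 8≥7, start delay 2≤8).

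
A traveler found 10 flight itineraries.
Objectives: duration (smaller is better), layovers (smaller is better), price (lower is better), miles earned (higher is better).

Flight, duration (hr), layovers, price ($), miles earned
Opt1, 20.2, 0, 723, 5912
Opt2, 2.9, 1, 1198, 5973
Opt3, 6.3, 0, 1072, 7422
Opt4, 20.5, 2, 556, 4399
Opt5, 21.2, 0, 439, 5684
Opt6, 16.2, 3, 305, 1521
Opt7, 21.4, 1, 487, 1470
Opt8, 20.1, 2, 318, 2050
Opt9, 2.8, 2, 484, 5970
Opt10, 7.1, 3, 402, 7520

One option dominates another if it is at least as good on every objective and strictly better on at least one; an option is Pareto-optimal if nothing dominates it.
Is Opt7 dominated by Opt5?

Yes

Opt5 vs Opt7: duration 21.2≤21.4, layovers 0≤1, price 439≤487, miles earned 5684≥1470 — Opt5 is at least as good on every objective with at least one strict improvement.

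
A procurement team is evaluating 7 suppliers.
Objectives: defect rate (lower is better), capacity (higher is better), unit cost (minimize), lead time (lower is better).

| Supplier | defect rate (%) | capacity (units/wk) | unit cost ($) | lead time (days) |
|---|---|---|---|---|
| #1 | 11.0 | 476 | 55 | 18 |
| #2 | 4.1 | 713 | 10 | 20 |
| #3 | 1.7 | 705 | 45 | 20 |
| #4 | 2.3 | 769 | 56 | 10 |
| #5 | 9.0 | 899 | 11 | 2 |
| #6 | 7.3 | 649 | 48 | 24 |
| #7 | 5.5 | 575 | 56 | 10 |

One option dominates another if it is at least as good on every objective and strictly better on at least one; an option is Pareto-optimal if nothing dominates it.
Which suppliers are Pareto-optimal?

#1: dominated by #5 (defect rate 9.0≤11.0, capacity 899≥476, unit cost 11≤55, lead time 2≤18).
#2: not dominated (best unit cost).
#3: not dominated (best defect rate).
#4: not dominated.
#5: not dominated (best capacity).
#6: dominated by #2 (defect rate 4.1≤7.3, capacity 713≥649, unit cost 10≤48, lead time 20≤24).
#7: dominated by #4 (defect rate 2.3≤5.5, capacity 769≥575, unit cost 56≤56, lead time 10≤10).

#2, #3, #4, #5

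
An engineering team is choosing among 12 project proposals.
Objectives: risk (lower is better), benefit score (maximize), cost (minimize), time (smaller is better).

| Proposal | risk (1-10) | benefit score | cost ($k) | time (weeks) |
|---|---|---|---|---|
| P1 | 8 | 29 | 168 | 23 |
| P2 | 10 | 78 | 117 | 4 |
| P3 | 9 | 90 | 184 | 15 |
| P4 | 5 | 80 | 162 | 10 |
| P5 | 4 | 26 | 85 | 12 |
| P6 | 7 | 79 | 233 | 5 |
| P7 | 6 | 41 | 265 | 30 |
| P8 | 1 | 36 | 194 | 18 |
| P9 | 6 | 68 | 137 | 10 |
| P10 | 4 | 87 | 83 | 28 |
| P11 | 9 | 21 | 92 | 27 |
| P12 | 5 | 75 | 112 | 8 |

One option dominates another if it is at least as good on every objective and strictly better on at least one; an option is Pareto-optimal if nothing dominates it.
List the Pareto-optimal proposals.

P2, P3, P4, P5, P6, P8, P10, P12

P1: dominated by P4 (risk 5≤8, benefit score 80≥29, cost 162≤168, time 10≤23).
P2: not dominated (best time).
P3: not dominated (best benefit score).
P4: not dominated.
P5: not dominated.
P6: not dominated.
P7: dominated by P4 (risk 5≤6, benefit score 80≥41, cost 162≤265, time 10≤30).
P8: not dominated (best risk).
P9: dominated by P12 (risk 5≤6, benefit score 75≥68, cost 112≤137, time 8≤10).
P10: not dominated (best cost).
P11: dominated by P5 (risk 4≤9, benefit score 26≥21, cost 85≤92, time 12≤27).
P12: not dominated.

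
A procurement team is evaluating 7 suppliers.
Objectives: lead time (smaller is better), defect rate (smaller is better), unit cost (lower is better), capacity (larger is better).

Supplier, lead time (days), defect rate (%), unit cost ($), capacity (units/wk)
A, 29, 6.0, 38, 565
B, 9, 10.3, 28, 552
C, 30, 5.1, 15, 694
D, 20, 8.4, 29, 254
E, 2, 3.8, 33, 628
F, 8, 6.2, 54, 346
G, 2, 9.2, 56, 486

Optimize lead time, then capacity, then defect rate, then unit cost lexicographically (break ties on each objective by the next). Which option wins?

E

First minimize lead time: best is 2, kept {E, G}.
Then maximize capacity: best is 628, kept {E}.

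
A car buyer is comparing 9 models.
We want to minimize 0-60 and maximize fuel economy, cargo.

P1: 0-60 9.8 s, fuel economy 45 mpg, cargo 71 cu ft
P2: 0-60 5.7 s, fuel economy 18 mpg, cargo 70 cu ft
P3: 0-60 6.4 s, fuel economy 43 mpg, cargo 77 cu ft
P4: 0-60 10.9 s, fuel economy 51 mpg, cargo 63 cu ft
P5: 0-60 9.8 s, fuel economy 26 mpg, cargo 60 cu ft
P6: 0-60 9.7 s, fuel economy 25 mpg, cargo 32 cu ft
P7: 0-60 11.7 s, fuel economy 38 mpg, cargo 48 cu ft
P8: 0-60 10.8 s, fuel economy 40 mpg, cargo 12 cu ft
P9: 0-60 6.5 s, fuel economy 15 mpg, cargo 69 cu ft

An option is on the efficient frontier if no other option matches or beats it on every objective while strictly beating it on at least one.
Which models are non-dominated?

P1: not dominated.
P2: not dominated (best 0-60).
P3: not dominated (best cargo).
P4: not dominated (best fuel economy).
P5: dominated by P1 (0-60 9.8≤9.8, fuel economy 45≥26, cargo 71≥60).
P6: dominated by P3 (0-60 6.4≤9.7, fuel economy 43≥25, cargo 77≥32).
P7: dominated by P1 (0-60 9.8≤11.7, fuel economy 45≥38, cargo 71≥48).
P8: dominated by P1 (0-60 9.8≤10.8, fuel economy 45≥40, cargo 71≥12).
P9: dominated by P2 (0-60 5.7≤6.5, fuel economy 18≥15, cargo 70≥69).

P1, P2, P3, P4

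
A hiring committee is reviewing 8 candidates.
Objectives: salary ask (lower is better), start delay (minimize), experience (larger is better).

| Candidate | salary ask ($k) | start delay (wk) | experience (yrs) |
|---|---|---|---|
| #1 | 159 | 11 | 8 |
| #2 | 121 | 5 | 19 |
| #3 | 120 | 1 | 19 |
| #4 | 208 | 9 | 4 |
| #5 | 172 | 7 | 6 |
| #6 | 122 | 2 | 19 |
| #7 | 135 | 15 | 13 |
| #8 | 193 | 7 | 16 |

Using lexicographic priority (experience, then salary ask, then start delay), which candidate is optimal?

First maximize experience: best is 19, kept {#2, #3, #6}.
Then minimize salary ask: best is 120, kept {#3}.

#3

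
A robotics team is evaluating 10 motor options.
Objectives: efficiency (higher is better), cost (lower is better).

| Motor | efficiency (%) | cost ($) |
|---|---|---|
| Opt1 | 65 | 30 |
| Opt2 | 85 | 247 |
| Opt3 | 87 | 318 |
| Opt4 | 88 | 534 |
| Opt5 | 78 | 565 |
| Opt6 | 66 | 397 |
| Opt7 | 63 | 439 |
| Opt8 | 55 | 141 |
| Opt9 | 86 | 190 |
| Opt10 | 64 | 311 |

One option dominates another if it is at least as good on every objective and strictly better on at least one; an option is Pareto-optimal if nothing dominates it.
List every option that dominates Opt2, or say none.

Opt9

Opt9: efficiency 86≥85, cost 190≤247 — dominates Opt2.
Others (Opt1, Opt3, Opt4, Opt5, Opt6, Opt7, Opt8, Opt10) are each worse than Opt2 on at least one objective.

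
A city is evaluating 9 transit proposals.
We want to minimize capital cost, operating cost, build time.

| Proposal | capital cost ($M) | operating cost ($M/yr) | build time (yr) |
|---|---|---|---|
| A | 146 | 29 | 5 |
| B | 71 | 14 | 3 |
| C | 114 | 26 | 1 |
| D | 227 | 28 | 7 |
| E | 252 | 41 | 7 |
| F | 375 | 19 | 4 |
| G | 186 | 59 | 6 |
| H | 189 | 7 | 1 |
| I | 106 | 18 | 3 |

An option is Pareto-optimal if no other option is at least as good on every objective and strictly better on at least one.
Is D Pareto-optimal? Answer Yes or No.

B vs D: capital cost 71≤227, operating cost 14≤28, build time 3≤7 — B is at least as good on every objective and strictly better on at least one, so B dominates D.

No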